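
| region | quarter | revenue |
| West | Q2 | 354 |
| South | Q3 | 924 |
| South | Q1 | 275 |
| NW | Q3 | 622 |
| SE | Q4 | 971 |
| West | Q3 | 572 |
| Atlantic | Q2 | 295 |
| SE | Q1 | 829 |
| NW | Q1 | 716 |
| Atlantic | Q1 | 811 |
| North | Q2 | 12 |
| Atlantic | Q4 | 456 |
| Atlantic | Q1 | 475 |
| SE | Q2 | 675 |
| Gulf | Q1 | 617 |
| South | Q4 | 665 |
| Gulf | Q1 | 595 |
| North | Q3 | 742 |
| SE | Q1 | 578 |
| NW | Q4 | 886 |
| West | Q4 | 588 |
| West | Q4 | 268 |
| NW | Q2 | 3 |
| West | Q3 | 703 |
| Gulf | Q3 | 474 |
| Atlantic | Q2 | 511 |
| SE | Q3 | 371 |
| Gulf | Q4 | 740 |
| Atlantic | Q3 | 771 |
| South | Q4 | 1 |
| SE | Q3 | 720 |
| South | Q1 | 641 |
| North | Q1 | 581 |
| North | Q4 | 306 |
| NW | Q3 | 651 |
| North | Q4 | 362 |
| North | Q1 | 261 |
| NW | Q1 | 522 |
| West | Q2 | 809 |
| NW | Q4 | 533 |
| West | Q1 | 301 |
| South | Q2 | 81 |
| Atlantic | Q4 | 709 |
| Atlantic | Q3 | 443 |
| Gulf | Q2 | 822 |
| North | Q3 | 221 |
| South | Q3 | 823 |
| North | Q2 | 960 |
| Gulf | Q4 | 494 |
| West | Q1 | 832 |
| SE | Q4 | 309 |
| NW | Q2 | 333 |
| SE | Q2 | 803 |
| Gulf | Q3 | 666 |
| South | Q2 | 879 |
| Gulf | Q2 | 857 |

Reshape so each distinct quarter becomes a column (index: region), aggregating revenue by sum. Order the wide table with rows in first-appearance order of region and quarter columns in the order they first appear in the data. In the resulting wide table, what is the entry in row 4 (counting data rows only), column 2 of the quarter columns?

1091

With rows in first-appearance order of region, row 4 is region=SE. quarter columns in first-appearance order: Q2, Q3, Q1, Q4; column 2 is Q3.
Long rows with region=SE, quarter=Q3: 371 + 720 = 1091.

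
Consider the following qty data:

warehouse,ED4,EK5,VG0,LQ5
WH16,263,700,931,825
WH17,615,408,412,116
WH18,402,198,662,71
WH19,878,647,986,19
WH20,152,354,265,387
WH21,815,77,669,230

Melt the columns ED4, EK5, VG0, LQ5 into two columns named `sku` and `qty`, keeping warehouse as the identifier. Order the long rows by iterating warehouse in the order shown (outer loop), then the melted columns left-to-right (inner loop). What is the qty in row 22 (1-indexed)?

24 rows total (6 × 4). Row 22: index ⌊(22-1)/4⌋ = 5 into warehouse → WH21; (22-1) mod 4 = 1 into the melted columns → EK5.
So row 22 is (WH21, EK5, 77); qty = 77.

77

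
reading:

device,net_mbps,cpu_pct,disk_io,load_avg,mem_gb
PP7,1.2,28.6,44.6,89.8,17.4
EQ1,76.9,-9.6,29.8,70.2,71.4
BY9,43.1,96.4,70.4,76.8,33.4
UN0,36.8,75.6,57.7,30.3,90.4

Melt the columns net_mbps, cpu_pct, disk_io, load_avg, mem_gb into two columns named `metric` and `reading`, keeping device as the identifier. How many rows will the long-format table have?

20

4 device values × 5 melted columns = 20 rows.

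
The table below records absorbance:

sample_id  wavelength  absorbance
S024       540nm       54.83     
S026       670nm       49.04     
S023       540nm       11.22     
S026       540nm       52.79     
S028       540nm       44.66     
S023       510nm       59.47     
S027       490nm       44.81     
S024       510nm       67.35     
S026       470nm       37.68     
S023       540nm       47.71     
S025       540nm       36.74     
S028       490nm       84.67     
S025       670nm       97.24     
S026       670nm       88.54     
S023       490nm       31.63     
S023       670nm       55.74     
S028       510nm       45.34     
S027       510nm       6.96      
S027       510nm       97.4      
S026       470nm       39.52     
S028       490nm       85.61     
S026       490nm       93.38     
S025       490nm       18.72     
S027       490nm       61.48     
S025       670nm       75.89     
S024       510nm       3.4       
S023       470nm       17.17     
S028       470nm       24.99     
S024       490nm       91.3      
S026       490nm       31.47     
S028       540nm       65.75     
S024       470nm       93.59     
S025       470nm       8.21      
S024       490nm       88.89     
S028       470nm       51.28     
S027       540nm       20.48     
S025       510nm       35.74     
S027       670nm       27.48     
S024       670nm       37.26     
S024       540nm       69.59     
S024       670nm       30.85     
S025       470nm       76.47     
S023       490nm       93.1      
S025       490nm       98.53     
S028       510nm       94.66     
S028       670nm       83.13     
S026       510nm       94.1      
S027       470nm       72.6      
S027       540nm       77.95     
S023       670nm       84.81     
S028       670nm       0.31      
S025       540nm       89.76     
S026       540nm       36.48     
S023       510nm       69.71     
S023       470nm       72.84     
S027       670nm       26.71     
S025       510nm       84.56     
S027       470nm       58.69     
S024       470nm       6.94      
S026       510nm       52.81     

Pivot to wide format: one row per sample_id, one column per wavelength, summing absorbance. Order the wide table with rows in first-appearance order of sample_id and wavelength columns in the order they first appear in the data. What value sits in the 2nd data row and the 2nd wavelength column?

With rows in first-appearance order of sample_id, row 2 is sample_id=S026. wavelength columns in first-appearance order: 540nm, 670nm, 510nm, 490nm, 470nm; column 2 is 670nm.
Long rows with sample_id=S026, wavelength=670nm: 49.04 + 88.54 = 137.58.

137.58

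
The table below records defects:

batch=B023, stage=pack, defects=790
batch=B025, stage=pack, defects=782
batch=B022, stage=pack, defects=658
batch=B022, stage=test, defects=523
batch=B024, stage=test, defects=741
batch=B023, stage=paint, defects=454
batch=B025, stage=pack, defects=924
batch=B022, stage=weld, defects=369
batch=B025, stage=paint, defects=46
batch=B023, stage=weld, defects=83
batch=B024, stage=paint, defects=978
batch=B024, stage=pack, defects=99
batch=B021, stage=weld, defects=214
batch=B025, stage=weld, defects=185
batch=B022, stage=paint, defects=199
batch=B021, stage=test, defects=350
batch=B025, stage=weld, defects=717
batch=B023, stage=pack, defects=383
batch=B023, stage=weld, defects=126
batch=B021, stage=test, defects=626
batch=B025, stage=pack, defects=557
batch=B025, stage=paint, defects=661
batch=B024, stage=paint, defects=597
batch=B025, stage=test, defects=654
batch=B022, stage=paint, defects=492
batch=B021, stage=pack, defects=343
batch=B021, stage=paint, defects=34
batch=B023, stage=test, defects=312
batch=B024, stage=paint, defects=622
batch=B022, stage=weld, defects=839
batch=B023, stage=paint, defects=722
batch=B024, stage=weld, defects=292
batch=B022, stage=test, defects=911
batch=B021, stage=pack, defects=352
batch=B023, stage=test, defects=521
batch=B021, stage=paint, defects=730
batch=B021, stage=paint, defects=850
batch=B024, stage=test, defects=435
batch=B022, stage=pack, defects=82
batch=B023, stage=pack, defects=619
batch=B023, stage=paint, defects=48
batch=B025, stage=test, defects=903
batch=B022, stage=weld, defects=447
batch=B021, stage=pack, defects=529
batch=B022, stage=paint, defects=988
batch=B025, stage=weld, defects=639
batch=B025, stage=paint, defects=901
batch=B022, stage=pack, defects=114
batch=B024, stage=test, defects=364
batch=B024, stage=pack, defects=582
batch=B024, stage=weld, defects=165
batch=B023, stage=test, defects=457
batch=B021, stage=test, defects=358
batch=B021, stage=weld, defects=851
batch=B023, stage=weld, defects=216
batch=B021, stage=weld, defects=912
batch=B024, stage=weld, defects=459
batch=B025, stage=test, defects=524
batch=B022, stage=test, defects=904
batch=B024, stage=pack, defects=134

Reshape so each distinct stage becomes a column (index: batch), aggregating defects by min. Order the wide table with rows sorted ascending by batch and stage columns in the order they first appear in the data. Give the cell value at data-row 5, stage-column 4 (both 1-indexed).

185

With rows sorted ascending by batch, row 5 is batch=B025. stage columns in first-appearance order: pack, test, paint, weld; column 4 is weld.
Long rows with batch=B025, stage=weld: min(185, 717, 639) = 185.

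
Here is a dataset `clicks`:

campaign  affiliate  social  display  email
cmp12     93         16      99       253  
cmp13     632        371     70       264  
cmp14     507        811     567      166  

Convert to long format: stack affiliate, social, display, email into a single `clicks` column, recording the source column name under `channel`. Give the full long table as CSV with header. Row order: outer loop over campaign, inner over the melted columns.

campaign,channel,clicks
cmp12,affiliate,93
cmp12,social,16
cmp12,display,99
cmp12,email,253
cmp13,affiliate,632
cmp13,social,371
cmp13,display,70
cmp13,email,264
cmp14,affiliate,507
cmp14,social,811
cmp14,display,567
cmp14,email,166

Each (campaign, column) pair becomes one row: 3 × 4 = 12 rows.
For example, (cmp12, affiliate) → clicks=93.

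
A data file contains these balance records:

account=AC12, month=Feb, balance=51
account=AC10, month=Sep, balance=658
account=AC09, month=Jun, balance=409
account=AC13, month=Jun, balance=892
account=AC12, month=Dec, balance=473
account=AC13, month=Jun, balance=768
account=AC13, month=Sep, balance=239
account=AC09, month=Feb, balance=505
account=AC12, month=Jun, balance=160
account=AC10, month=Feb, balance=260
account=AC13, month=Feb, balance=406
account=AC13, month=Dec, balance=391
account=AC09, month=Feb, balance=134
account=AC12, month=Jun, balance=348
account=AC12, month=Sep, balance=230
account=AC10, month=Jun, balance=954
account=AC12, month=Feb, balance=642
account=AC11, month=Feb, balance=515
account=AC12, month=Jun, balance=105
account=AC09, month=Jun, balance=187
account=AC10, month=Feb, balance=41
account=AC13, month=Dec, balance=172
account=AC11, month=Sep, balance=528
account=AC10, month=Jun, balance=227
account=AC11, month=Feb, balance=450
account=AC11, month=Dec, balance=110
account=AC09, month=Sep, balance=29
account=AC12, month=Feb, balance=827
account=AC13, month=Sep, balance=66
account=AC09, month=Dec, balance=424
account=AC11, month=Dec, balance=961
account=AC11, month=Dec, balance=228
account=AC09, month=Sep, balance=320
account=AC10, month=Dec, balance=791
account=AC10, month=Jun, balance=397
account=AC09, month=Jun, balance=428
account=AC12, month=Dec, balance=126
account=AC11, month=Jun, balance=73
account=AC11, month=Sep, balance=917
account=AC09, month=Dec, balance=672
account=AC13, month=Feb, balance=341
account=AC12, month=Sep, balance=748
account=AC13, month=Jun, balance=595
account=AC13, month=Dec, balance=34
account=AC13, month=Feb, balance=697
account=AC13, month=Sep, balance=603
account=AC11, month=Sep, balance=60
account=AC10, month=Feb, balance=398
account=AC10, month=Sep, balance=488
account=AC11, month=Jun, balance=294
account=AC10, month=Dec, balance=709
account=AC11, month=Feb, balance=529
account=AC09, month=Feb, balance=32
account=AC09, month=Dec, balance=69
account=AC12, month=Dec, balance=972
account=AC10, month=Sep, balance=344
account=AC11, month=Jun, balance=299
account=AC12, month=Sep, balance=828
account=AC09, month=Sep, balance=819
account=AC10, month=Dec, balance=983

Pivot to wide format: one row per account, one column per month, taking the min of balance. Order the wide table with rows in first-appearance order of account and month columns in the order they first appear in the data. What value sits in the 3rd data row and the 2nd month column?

With rows in first-appearance order of account, row 3 is account=AC09. month columns in first-appearance order: Feb, Sep, Jun, Dec; column 2 is Sep.
Long rows with account=AC09, month=Sep: min(29, 320, 819) = 29.

29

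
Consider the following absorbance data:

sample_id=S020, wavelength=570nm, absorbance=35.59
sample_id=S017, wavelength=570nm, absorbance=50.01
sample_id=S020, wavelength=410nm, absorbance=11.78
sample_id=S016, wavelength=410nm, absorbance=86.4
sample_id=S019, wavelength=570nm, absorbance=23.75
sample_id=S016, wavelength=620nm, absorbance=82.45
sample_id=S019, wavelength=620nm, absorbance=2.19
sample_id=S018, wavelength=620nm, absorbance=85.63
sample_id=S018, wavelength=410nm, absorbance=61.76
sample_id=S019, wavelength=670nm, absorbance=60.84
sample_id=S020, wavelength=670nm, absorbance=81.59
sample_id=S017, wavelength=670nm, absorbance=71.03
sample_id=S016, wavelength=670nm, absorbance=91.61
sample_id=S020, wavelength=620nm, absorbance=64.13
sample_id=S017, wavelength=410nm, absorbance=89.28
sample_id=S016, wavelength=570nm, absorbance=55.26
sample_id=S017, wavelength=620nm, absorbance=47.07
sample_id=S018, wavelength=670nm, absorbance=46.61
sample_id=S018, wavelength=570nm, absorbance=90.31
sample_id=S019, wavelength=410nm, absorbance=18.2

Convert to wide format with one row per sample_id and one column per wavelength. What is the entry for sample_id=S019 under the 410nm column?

18.2

Wide layout: rows indexed by sample_id, columns are the 4 distinct wavelength values (570nm, 410nm, 620nm, 670nm).
Cell (sample_id=S019, wavelength=410nm) draws from the long row where sample_id=S019 and wavelength=410nm, which has absorbance=18.2.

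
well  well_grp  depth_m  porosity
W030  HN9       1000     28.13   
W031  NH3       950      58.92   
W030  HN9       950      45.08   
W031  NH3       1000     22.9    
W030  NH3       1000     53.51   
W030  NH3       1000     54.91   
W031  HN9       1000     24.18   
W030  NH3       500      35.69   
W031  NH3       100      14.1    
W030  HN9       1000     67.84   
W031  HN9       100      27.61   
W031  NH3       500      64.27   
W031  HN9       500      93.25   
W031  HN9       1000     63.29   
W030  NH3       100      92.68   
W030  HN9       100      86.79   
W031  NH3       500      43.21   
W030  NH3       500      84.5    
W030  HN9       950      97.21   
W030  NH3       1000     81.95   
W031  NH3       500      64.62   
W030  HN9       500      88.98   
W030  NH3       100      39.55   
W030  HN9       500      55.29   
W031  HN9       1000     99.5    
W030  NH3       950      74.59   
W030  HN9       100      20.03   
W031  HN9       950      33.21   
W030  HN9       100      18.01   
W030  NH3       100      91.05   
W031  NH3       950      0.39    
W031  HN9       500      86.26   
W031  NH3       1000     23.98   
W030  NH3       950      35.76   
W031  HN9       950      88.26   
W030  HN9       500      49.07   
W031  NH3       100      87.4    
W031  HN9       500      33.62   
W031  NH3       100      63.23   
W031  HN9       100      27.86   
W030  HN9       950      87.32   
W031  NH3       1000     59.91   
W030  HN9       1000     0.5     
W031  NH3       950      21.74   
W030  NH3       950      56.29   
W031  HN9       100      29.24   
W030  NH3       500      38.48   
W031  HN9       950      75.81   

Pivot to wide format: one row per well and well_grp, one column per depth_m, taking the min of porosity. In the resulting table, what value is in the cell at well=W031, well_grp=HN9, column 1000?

24.18

Rows with well=W031, well_grp=HN9 and depth_m=1000: porosity values are 24.18, 63.29, 99.5.
min(24.18, 63.29, 99.5) = 24.18.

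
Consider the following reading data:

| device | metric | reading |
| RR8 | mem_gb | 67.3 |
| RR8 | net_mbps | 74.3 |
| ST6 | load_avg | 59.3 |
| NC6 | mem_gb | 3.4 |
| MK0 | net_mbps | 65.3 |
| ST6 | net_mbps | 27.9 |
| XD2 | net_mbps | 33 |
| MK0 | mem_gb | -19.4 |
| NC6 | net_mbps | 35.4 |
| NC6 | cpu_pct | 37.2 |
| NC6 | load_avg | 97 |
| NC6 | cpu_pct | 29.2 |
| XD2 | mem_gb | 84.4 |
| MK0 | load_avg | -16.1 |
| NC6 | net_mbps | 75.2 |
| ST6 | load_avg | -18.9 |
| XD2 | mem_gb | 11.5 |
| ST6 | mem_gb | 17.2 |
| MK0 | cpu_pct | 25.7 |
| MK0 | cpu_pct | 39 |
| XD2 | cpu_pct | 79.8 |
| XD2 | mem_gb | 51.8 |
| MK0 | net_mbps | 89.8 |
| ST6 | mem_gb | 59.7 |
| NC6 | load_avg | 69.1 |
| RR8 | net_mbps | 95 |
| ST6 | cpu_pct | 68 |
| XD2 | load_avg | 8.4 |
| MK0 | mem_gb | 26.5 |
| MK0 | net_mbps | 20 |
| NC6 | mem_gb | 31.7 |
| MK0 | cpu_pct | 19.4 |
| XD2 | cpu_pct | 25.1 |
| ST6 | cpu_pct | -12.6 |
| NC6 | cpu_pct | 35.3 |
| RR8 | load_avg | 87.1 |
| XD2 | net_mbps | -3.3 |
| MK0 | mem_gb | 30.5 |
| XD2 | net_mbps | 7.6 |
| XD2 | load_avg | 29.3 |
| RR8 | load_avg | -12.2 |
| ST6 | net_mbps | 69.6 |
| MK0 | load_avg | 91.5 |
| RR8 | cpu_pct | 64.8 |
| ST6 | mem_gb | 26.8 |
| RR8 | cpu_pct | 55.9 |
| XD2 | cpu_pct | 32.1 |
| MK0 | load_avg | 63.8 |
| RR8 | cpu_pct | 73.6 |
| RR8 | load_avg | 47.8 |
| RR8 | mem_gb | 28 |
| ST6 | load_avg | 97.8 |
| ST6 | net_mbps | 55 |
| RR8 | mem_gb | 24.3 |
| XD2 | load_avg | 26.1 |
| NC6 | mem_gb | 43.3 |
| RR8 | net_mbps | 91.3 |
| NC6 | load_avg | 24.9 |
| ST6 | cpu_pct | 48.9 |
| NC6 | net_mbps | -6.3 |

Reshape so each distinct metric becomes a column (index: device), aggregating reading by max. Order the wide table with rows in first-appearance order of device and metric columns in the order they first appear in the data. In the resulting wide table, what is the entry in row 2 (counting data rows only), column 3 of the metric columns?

97.8

With rows in first-appearance order of device, row 2 is device=ST6. metric columns in first-appearance order: mem_gb, net_mbps, load_avg, cpu_pct; column 3 is load_avg.
Long rows with device=ST6, metric=load_avg: max(59.3, -18.9, 97.8) = 97.8.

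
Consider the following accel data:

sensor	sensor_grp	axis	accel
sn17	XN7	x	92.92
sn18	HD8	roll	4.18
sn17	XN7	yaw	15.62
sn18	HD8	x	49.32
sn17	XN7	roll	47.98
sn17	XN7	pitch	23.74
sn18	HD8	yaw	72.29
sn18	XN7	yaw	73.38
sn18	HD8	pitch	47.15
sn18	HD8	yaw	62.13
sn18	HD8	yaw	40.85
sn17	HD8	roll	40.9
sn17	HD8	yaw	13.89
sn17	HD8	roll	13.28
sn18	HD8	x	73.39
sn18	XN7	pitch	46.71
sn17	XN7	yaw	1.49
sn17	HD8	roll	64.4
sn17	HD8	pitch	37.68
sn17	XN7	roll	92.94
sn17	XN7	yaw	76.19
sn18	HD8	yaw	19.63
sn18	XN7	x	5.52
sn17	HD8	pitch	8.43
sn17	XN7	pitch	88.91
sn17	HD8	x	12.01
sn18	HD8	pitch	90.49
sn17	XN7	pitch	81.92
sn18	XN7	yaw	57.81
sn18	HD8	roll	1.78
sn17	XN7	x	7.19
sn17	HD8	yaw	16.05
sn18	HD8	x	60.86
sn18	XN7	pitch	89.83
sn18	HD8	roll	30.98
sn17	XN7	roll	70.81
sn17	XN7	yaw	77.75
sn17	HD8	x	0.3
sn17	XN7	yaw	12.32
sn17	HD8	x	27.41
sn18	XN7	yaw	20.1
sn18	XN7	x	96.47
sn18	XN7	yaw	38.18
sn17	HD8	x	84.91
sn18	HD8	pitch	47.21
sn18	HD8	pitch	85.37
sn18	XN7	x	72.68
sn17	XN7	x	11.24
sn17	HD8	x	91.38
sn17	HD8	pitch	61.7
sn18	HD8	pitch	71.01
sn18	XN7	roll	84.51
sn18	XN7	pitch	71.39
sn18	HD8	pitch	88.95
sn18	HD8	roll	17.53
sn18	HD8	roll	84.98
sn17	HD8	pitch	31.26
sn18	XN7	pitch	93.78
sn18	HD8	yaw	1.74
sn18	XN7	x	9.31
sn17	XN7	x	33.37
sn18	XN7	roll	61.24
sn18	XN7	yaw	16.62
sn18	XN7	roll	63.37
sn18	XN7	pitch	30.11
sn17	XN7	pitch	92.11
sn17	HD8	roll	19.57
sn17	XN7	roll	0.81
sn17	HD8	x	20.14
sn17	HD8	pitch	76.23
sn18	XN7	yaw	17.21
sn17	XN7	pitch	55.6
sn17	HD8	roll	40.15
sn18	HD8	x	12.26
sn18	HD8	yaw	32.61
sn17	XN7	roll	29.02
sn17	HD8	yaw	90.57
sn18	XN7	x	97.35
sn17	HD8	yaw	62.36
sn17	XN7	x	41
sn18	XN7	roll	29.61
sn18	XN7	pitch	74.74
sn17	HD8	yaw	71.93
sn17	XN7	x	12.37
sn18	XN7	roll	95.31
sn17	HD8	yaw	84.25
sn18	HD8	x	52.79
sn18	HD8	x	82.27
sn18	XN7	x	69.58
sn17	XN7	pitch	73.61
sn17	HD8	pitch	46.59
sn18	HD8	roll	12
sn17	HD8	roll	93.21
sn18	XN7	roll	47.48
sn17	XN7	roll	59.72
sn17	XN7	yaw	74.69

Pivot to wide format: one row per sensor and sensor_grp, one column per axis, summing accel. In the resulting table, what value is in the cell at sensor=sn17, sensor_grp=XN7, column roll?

Rows with sensor=sn17, sensor_grp=XN7 and axis=roll: accel values are 47.98, 92.94, 70.81, 0.81, 29.02, 59.72.
47.98 + 92.94 + 70.81 + 0.81 + 29.02 + 59.72 = 301.28.

301.28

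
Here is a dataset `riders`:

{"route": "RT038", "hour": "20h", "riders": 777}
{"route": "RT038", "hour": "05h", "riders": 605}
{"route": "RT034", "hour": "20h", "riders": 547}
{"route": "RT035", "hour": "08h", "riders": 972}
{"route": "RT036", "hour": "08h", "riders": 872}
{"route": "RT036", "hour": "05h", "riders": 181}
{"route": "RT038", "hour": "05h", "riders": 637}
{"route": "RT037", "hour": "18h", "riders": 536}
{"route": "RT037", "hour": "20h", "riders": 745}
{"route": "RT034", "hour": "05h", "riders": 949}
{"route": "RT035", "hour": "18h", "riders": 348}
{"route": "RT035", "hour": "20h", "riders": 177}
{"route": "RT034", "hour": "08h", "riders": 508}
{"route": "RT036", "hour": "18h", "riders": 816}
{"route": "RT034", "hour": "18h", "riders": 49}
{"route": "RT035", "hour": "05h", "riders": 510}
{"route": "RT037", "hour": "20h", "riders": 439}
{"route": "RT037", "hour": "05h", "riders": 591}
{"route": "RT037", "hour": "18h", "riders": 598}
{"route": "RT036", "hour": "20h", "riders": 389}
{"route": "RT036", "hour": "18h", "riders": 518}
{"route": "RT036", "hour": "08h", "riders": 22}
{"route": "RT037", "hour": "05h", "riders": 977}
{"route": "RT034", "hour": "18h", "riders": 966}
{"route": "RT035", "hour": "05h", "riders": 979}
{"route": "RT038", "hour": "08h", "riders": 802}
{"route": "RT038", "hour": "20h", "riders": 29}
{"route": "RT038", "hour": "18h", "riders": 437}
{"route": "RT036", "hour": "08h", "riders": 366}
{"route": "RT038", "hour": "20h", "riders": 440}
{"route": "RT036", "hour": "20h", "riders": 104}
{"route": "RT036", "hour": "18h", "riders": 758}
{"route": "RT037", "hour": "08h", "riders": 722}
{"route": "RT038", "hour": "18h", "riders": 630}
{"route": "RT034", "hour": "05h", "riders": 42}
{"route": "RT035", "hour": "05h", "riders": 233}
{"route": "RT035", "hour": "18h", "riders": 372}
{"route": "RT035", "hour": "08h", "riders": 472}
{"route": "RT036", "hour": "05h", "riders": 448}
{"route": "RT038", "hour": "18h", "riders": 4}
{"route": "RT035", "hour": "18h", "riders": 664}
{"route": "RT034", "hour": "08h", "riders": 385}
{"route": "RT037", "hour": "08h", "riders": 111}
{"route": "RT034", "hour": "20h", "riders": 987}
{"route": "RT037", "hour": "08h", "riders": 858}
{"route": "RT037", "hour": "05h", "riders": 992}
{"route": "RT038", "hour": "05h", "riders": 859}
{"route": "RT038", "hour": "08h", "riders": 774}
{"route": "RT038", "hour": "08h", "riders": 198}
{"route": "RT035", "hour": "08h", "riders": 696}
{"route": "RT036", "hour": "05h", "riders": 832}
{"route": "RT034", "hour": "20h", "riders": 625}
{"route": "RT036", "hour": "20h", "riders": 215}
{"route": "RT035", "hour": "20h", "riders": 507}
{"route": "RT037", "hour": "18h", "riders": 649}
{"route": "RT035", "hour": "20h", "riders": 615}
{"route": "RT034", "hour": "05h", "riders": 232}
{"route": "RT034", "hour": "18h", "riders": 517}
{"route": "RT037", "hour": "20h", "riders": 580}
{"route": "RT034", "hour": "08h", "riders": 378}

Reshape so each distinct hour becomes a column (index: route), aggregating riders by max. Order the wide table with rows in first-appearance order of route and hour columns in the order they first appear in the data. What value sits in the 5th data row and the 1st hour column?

745

With rows in first-appearance order of route, row 5 is route=RT037. hour columns in first-appearance order: 20h, 05h, 08h, 18h; column 1 is 20h.
Long rows with route=RT037, hour=20h: max(745, 439, 580) = 745.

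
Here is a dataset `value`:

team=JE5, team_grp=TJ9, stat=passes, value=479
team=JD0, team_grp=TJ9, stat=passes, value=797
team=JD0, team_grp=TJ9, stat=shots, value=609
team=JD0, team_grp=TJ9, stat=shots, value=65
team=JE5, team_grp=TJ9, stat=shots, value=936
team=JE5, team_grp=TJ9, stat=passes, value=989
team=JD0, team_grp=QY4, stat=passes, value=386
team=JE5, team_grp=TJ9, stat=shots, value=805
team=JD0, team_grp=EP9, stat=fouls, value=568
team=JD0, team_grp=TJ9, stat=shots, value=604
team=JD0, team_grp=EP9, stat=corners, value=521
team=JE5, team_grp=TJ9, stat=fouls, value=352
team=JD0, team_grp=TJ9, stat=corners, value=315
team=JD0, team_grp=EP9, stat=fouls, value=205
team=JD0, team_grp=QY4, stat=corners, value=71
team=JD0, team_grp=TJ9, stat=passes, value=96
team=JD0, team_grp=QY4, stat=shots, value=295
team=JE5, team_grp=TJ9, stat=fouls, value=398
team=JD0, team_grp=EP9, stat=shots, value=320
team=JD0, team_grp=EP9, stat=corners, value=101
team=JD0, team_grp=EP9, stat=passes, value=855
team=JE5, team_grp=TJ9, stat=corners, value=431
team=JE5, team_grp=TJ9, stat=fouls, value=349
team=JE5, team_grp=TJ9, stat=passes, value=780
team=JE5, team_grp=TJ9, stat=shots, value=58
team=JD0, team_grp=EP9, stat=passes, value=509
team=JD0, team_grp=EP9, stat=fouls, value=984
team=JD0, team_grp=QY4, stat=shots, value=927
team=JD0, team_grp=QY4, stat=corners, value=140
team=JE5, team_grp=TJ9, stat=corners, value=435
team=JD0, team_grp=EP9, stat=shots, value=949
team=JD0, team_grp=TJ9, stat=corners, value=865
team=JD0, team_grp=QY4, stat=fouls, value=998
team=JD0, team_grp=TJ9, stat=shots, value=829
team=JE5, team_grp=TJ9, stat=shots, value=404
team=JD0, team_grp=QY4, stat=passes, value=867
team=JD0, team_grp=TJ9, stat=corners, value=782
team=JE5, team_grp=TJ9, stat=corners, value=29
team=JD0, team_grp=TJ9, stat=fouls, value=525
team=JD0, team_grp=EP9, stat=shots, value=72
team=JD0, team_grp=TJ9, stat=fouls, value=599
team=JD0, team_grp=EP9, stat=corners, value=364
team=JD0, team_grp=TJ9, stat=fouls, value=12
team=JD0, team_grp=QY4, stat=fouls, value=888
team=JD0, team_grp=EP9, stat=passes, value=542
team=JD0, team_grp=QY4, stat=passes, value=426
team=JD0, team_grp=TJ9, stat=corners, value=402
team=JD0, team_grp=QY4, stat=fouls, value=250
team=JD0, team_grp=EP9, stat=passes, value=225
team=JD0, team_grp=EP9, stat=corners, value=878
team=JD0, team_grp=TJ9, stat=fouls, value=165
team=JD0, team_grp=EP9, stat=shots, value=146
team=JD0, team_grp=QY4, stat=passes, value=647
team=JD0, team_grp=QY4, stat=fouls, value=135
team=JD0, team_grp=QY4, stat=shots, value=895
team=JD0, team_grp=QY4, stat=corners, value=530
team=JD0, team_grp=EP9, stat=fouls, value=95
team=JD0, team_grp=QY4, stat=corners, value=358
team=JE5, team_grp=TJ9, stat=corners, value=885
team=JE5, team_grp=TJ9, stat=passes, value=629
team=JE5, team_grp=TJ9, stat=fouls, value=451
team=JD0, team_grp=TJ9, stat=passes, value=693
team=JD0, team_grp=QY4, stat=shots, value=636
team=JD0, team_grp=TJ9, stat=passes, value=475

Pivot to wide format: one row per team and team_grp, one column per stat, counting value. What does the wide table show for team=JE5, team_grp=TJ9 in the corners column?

4

Rows with team=JE5, team_grp=TJ9 and stat=corners: value values are 431, 435, 29, 885.
4 rows match — count = 4.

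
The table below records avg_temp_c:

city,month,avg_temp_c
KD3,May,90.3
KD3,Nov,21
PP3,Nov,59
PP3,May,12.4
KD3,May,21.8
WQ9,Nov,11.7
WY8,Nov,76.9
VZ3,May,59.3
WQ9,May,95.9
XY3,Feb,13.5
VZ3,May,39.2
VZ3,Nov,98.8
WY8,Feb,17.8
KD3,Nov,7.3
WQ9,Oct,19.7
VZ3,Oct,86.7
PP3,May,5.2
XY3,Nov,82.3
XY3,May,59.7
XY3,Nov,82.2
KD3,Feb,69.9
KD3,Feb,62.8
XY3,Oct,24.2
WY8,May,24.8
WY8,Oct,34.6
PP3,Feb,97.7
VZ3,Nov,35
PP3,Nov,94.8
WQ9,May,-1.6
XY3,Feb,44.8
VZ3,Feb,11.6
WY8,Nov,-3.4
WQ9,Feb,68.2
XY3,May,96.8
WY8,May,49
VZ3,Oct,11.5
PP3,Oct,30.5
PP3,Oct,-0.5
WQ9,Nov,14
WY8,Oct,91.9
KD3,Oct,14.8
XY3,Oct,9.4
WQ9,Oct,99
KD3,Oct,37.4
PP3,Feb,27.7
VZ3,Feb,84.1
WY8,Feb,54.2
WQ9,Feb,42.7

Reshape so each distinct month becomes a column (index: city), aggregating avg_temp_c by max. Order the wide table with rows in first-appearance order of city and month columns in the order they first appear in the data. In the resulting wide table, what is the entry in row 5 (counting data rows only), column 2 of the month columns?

With rows in first-appearance order of city, row 5 is city=VZ3. month columns in first-appearance order: May, Nov, Feb, Oct; column 2 is Nov.
Long rows with city=VZ3, month=Nov: max(98.8, 35) = 98.8.

98.8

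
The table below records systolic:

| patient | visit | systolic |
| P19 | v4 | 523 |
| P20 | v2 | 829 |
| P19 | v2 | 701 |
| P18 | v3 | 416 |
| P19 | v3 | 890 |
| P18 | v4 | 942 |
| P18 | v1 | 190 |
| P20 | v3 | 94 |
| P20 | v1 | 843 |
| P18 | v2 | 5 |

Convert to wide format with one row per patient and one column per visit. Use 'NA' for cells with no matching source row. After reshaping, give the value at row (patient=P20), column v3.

The long row with patient=P20, visit=v3 has systolic=94.

94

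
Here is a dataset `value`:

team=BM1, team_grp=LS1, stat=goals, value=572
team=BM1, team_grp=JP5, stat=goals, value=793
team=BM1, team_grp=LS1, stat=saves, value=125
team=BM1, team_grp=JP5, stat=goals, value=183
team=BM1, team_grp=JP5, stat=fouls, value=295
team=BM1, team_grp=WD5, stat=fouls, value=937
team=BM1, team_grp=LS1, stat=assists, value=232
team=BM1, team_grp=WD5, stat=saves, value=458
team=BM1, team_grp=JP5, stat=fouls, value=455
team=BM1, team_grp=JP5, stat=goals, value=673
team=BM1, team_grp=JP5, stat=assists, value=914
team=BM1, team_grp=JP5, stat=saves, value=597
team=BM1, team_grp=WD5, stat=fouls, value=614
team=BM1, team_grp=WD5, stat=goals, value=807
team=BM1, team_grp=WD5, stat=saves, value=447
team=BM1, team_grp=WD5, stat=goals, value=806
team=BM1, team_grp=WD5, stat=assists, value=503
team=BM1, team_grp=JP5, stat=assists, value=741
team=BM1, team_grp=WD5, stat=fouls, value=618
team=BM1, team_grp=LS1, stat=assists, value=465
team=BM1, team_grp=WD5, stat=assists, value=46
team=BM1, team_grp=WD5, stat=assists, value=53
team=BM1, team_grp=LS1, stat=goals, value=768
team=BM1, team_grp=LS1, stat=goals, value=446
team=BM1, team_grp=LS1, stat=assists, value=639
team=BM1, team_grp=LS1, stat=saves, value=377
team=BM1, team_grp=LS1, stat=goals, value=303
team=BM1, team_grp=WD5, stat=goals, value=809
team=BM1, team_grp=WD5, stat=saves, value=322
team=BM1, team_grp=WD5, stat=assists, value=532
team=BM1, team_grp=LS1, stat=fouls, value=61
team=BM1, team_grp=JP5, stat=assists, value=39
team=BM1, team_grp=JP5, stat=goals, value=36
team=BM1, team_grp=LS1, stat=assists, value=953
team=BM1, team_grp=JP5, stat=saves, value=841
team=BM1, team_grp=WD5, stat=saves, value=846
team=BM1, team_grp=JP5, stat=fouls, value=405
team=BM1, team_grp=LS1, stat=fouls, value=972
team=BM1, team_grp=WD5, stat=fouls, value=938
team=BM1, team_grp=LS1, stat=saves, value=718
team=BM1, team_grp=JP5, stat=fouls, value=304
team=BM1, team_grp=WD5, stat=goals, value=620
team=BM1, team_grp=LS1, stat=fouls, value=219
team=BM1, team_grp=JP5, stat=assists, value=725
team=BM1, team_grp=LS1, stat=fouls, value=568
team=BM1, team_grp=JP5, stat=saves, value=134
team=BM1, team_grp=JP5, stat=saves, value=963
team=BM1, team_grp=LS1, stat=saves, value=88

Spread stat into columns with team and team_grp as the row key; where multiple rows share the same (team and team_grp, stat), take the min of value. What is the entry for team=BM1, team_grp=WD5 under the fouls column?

614

Rows with team=BM1, team_grp=WD5 and stat=fouls: value values are 937, 614, 618, 938.
min(937, 614, 618, 938) = 614.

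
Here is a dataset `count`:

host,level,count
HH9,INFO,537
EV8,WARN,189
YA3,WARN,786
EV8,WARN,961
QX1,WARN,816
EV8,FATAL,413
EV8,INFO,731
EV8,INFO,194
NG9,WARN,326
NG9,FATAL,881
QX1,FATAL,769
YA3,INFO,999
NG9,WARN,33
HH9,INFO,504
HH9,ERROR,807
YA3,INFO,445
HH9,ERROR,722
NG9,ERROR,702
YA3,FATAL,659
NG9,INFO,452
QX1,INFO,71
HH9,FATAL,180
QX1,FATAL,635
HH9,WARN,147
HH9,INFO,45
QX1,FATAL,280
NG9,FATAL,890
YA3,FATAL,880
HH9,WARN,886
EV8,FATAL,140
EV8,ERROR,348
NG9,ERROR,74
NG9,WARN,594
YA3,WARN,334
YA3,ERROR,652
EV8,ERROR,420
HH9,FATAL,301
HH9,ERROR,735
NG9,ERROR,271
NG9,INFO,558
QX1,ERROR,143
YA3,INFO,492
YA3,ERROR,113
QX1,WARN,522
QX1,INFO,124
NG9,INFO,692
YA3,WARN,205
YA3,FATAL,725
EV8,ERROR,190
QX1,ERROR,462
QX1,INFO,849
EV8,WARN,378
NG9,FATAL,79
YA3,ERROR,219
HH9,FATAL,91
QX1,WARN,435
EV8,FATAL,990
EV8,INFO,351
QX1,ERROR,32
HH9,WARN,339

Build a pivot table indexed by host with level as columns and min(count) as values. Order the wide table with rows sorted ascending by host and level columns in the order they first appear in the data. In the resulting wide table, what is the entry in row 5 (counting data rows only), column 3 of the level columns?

659

With rows sorted ascending by host, row 5 is host=YA3. level columns in first-appearance order: INFO, WARN, FATAL, ERROR; column 3 is FATAL.
Long rows with host=YA3, level=FATAL: min(659, 880, 725) = 659.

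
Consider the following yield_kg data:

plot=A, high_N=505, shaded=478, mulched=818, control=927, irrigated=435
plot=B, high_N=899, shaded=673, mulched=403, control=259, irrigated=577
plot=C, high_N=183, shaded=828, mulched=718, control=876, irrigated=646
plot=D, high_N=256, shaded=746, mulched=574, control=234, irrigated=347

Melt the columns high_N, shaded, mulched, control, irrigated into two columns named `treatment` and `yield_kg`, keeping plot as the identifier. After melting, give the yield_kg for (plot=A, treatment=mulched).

Unpivoting turns each (plot, wide-column) pair into one long row.
The wide cell at row A, column mulched holds 818, so the long row (A, mulched) has yield_kg=818.

818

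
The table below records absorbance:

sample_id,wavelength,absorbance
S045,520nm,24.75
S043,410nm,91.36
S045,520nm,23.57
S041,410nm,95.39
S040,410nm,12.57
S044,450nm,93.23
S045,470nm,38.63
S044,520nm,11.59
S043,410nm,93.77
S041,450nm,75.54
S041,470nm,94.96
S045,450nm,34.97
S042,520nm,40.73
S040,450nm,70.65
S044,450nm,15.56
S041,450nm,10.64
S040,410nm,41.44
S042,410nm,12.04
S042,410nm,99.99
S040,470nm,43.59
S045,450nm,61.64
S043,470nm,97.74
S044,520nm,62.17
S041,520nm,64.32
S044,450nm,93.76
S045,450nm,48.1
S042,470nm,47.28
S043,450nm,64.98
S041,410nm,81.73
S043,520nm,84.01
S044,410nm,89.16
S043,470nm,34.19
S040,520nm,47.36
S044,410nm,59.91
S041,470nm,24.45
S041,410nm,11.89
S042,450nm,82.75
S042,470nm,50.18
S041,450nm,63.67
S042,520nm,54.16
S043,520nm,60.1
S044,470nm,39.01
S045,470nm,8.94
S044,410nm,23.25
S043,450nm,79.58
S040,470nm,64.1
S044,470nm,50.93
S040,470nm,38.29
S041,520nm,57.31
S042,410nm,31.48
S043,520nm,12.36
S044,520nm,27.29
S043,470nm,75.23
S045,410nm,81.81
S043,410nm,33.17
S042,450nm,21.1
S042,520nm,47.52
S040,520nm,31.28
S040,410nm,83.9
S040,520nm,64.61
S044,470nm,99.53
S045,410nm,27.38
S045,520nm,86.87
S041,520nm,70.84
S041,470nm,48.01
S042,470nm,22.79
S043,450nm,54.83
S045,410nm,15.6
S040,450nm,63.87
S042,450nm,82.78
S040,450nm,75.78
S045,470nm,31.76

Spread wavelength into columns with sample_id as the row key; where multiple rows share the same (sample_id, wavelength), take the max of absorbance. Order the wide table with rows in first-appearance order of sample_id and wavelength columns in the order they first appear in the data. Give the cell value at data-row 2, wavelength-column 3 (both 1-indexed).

79.58

With rows in first-appearance order of sample_id, row 2 is sample_id=S043. wavelength columns in first-appearance order: 520nm, 410nm, 450nm, 470nm; column 3 is 450nm.
Long rows with sample_id=S043, wavelength=450nm: max(64.98, 79.58, 54.83) = 79.58.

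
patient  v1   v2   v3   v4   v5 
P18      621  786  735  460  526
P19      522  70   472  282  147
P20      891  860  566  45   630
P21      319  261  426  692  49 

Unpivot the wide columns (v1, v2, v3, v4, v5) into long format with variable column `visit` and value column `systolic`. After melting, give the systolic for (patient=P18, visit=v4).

Unpivoting turns each (patient, wide-column) pair into one long row.
The wide cell at row P18, column v4 holds 460, so the long row (P18, v4) has systolic=460.

460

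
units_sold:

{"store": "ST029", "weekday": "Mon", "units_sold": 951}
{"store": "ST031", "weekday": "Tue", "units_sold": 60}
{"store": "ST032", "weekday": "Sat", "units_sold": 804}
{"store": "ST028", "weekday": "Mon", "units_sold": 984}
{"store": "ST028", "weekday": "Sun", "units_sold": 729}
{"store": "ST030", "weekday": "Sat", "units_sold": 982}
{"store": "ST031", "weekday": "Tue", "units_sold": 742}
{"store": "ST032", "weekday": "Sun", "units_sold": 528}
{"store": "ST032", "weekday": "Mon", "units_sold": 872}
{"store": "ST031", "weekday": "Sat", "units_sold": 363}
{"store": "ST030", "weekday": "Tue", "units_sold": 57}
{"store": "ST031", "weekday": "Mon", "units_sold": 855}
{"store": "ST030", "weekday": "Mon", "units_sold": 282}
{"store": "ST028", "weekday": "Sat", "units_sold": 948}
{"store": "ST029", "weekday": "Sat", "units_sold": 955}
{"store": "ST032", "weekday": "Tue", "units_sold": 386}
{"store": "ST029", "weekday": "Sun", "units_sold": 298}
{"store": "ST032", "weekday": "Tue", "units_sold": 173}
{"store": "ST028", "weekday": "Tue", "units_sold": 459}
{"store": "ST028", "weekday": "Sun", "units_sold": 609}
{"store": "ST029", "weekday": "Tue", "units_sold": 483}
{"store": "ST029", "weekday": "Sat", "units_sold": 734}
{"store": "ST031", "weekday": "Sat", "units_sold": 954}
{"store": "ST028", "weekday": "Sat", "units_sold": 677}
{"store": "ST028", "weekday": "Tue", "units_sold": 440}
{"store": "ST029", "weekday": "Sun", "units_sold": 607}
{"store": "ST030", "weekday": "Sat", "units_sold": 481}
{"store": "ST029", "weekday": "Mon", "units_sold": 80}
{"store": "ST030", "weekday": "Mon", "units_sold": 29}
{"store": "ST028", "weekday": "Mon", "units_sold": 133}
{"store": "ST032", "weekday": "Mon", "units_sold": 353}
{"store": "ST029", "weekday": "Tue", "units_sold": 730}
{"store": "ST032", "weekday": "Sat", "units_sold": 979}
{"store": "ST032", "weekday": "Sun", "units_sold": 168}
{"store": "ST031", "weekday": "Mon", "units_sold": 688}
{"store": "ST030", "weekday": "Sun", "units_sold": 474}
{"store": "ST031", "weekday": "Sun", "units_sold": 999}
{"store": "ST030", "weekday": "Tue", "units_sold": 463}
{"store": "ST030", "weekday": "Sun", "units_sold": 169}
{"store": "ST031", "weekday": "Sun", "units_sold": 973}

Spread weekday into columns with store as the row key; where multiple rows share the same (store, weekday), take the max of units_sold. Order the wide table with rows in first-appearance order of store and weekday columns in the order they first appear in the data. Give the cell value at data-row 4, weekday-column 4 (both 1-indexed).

729

With rows in first-appearance order of store, row 4 is store=ST028. weekday columns in first-appearance order: Mon, Tue, Sat, Sun; column 4 is Sun.
Long rows with store=ST028, weekday=Sun: max(729, 609) = 729.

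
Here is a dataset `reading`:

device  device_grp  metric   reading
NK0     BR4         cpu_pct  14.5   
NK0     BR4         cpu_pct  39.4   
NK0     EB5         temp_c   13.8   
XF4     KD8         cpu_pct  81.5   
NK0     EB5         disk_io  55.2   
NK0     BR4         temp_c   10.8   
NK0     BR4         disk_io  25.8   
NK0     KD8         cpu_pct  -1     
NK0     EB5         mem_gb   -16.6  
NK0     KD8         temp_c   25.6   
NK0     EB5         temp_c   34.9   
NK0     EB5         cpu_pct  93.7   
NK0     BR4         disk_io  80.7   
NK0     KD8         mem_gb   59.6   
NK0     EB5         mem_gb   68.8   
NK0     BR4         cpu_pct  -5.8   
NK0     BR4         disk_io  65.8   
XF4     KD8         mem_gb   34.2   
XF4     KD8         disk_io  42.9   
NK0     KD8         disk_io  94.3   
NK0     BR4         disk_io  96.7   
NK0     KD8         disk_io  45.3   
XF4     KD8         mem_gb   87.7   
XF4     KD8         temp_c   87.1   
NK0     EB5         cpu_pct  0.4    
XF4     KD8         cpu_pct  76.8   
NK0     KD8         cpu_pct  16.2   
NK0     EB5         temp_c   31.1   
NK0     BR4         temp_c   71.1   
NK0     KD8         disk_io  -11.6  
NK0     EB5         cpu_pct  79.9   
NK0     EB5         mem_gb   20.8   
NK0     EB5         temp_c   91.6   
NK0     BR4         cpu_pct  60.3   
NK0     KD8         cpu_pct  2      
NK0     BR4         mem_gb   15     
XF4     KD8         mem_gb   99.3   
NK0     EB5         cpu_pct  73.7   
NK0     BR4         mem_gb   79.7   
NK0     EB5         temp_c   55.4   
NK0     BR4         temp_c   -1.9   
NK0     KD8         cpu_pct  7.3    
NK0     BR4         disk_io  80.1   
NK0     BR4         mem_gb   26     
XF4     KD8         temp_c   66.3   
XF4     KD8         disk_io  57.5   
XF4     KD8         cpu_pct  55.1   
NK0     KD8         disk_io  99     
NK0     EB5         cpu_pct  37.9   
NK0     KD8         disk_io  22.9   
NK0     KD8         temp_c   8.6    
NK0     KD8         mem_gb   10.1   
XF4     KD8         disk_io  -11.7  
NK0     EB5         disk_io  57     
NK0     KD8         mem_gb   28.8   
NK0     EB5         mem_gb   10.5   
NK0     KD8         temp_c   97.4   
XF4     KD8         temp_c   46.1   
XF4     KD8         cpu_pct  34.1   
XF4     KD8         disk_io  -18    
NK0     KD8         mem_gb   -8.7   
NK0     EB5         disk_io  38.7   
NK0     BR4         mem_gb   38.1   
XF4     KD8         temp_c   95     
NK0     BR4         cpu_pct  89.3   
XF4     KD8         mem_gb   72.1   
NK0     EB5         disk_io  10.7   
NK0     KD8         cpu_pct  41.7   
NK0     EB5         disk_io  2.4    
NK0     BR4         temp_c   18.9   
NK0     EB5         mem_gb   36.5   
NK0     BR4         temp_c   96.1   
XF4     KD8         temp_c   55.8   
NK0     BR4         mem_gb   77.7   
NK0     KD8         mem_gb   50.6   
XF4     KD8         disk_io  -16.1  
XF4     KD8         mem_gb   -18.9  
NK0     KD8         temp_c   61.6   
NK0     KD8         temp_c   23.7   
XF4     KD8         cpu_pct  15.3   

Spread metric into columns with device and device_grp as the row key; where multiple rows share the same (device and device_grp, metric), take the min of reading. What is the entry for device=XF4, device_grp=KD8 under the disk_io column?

-18

Rows with device=XF4, device_grp=KD8 and metric=disk_io: reading values are 42.9, 57.5, -11.7, -18, -16.1.
min(42.9, 57.5, -11.7, -18, -16.1) = -18.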